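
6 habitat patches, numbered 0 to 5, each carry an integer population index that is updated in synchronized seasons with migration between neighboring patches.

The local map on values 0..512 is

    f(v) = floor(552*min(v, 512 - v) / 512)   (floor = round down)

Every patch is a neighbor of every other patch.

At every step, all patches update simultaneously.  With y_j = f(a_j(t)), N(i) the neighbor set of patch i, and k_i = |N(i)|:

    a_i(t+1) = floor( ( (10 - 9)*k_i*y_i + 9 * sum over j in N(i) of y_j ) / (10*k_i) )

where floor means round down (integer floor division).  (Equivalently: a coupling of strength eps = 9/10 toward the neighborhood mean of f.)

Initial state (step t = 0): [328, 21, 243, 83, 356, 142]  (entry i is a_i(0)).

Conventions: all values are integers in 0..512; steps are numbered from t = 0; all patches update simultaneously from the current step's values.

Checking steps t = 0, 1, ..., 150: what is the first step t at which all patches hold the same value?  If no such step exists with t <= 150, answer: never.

Answer: 3
Key observation: Synchronization is absorbing here: once all patches are equal they stay equal, and step 3 is the first all-equal step.

Derivation:
t=0: [328, 21, 243, 83, 356, 142]  (not all equal)
t=1: [144, 158, 139, 153, 146, 148]  (not all equal)
t=2: [159, 158, 159, 158, 159, 159]  (not all equal)
t=3: [170, 170, 170, 170, 170, 170]  (all equal)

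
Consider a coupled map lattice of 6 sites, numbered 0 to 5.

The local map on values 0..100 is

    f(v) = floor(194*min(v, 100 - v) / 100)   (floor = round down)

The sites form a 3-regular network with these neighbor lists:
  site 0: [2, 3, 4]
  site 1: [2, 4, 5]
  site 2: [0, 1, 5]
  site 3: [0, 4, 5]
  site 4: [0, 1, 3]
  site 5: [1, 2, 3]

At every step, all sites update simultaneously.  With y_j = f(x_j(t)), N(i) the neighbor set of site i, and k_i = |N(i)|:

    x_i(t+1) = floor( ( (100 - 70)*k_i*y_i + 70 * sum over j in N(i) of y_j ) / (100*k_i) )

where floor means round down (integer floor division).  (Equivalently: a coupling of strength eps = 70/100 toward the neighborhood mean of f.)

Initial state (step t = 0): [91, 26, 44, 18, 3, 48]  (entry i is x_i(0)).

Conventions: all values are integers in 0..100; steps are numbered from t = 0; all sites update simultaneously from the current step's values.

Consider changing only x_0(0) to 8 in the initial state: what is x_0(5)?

Answer: x_0(5) = 65
Key observation: This trace re-runs the system from the modified initial state.

Derivation:
t=0: [8, 26, 44, 18, 3, 48]
t=1: [33, 57, 62, 36, 24, 67]
t=2: [63, 67, 71, 61, 64, 71]
t=3: [67, 61, 61, 68, 69, 62]
t=4: [65, 71, 71, 64, 64, 71]
t=5: [65, 59, 58, 65, 65, 59]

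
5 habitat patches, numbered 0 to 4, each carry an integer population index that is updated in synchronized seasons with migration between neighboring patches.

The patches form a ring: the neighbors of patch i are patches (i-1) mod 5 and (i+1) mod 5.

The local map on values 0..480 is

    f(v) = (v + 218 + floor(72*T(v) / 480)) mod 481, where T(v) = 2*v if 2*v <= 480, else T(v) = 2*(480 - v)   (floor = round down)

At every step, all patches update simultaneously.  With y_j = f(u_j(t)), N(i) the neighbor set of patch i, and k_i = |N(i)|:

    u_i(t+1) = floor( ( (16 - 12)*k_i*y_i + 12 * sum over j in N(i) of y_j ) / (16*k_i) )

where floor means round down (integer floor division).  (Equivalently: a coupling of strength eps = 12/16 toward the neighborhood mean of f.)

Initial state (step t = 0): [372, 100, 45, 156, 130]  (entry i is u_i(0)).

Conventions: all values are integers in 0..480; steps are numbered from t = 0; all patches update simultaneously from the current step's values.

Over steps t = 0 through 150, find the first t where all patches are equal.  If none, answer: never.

Simulating step by step:
t=0: [372, 100, 45, 156, 130]  (not all equal)
t=1: [310, 243, 357, 353, 307]  (not all equal)
t=2: [79, 98, 99, 116, 108]  (not all equal)
t=3: [343, 336, 353, 356, 347]  (not all equal)
t=4: [119, 122, 124, 126, 124]  (not all equal)
t=5: [376, 375, 378, 379, 377]  (not all equal)
t=6: [143, 144, 144, 144, 144]  (not all equal)
t=7: [404, 404, 405, 405, 404]  (not all equal)
t=8: [163, 163, 163, 163, 163]  (all equal)

Answer: 8
Key observation: Synchronization is absorbing here: once all patches are equal they stay equal, and step 8 is the first all-equal step.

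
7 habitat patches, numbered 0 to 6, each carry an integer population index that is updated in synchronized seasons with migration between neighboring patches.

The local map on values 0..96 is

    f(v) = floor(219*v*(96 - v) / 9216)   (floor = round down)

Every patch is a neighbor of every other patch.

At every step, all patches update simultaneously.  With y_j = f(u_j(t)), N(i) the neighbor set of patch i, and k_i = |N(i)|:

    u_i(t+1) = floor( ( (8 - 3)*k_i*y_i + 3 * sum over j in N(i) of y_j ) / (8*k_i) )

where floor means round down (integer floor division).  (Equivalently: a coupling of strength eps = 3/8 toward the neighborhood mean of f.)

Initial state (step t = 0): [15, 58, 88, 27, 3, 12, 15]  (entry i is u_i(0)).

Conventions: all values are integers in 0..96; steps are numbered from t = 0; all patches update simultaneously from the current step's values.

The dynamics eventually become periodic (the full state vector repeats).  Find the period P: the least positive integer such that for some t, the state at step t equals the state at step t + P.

Answer: 2
Key observation: The state at step 4, [54, 54, 54, 54, 54, 54, 54], reappears at step 6 — and no state repeats earlier — so the cycle the system enters has period 2.

Derivation:
t=0: [15, 58, 88, 27, 3, 12, 15]
t=1: [28, 41, 21, 37, 15, 25, 28]
t=2: [44, 48, 39, 47, 34, 42, 44]
t=3: [53, 53, 52, 53, 51, 53, 53]
t=4: [54, 54, 54, 54, 54, 54, 54]
t=5: [53, 53, 53, 53, 53, 53, 53]
t=6: [54, 54, 54, 54, 54, 54, 54]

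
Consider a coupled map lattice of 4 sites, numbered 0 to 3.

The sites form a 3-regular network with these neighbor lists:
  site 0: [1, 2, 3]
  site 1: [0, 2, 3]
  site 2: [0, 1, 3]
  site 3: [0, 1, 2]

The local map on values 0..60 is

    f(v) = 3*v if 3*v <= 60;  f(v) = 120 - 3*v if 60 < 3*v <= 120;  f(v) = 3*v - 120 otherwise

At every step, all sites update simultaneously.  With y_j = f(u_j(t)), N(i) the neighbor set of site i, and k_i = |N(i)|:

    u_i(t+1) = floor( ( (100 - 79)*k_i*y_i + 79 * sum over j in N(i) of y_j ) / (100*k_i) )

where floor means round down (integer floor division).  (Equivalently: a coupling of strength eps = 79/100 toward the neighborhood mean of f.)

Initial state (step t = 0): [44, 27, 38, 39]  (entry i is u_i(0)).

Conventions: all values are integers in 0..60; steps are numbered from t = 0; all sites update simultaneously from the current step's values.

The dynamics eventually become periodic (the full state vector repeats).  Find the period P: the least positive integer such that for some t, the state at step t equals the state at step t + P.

Answer: 4
Key observation: The state at step 3, [9, 9, 9, 9], reappears at step 7 — and no state repeats earlier — so the cycle the system enters has period 4.

Derivation:
t=0: [44, 27, 38, 39]
t=1: [15, 13, 15, 15]
t=2: [43, 43, 43, 43]
t=3: [9, 9, 9, 9]
t=4: [27, 27, 27, 27]
t=5: [39, 39, 39, 39]
t=6: [3, 3, 3, 3]
t=7: [9, 9, 9, 9]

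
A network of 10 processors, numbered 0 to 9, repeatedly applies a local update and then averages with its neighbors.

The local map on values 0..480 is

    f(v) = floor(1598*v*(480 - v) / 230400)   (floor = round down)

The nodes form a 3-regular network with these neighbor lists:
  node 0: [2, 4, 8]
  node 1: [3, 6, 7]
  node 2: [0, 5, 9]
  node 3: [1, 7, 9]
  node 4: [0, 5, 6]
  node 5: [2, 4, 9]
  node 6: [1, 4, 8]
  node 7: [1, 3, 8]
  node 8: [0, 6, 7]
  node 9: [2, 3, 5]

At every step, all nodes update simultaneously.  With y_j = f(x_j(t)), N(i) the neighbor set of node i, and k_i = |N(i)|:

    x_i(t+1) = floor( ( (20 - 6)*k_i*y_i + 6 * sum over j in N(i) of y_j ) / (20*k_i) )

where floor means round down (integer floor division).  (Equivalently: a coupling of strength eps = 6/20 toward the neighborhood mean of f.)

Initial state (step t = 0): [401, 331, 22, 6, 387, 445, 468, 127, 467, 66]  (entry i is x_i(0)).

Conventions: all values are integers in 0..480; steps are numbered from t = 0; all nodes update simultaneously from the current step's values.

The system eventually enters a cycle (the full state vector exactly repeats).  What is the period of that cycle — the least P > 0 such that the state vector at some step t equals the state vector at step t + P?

Simulating step by step:
t=0: [401, 331, 22, 6, 387, 445, 468, 127, 467, 66]
t=1: [189, 276, 99, 97, 210, 126, 89, 257, 86, 151]
t=2: [355, 362, 286, 293, 368, 316, 270, 366, 266, 323]
t=3: [321, 313, 370, 359, 305, 353, 372, 309, 374, 358]
t=4: [339, 347, 293, 313, 353, 312, 295, 349, 291, 300]
t=5: [338, 329, 372, 354, 324, 360, 365, 328, 369, 372]
t=6: [323, 335, 285, 313, 337, 299, 301, 335, 295, 283]
t=7: [355, 342, 380, 359, 343, 373, 365, 342, 370, 382]
t=8: [301, 320, 268, 302, 314, 277, 297, 319, 289, 265]
t=9: [374, 358, 391, 371, 366, 388, 373, 360, 377, 392]
t=10: [271, 296, 244, 280, 282, 249, 279, 294, 273, 244]
t=11: [392, 379, 398, 387, 388, 397, 387, 380, 389, 397]
t=12: [239, 261, 227, 249, 244, 229, 250, 260, 246, 229]
t=13: [398, 396, 398, 397, 398, 398, 398, 396, 398, 398]
t=14: [226, 229, 226, 228, 226, 226, 226, 229, 226, 226]
t=15: [398, 398, 398, 398, 398, 398, 398, 398, 398, 398]
t=16: [226, 226, 226, 226, 226, 226, 226, 226, 226, 226]
t=17: [398, 398, 398, 398, 398, 398, 398, 398, 398, 398]

Answer: 2
Key observation: The state at step 15, [398, 398, 398, 398, 398, 398, 398, 398, 398, 398], reappears at step 17 — and no state repeats earlier — so the cycle the system enters has period 2.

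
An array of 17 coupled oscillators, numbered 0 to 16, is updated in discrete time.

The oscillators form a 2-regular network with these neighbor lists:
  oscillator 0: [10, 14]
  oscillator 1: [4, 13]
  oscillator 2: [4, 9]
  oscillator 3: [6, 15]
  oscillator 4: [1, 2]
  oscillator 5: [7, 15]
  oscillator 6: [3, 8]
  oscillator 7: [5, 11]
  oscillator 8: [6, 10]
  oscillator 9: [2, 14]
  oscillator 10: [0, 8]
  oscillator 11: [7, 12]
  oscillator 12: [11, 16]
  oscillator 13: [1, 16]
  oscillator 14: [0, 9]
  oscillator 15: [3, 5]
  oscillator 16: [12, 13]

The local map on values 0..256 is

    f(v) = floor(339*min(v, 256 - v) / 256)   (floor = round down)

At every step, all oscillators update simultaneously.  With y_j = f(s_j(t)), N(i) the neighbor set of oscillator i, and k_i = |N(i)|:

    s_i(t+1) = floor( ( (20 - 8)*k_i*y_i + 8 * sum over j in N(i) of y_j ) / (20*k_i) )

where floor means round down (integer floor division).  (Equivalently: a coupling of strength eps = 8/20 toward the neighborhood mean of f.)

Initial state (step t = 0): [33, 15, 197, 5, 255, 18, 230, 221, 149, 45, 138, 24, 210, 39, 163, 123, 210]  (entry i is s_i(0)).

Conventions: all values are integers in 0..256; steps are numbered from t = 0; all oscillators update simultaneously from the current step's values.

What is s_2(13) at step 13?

Simulating step by step:
t=0: [33, 15, 197, 5, 255, 18, 230, 221, 149, 45, 138, 24, 210, 39, 163, 123, 210]
t=1: [81, 21, 58, 42, 20, 55, 49, 38, 122, 75, 130, 39, 54, 46, 94, 103, 58]
t=2: [122, 33, 70, 73, 36, 80, 81, 54, 142, 99, 153, 54, 68, 56, 115, 107, 71]
t=3: [154, 50, 90, 107, 55, 105, 113, 77, 138, 127, 143, 74, 87, 71, 149, 124, 89]
t=4: [139, 72, 119, 147, 80, 136, 148, 107, 153, 152, 147, 101, 111, 93, 145, 154, 112]
t=5: [150, 102, 142, 142, 113, 150, 141, 142, 139, 142, 144, 137, 143, 122, 145, 141, 142]
t=6: [142, 143, 149, 150, 146, 144, 152, 149, 152, 149, 147, 154, 150, 153, 145, 149, 152]
t=7: [148, 145, 141, 139, 145, 145, 137, 141, 138, 142, 143, 137, 138, 138, 145, 142, 137]
t=8: [144, 148, 150, 153, 147, 148, 156, 151, 154, 149, 149, 155, 156, 154, 146, 150, 156]
t=9: [146, 141, 141, 136, 143, 141, 133, 138, 135, 141, 141, 134, 132, 136, 144, 139, 132]
t=10: [147, 152, 151, 158, 150, 153, 160, 156, 158, 151, 152, 160, 163, 158, 148, 154, 162]
t=11: [142, 136, 139, 129, 139, 135, 127, 131, 130, 139, 136, 127, 124, 129, 142, 134, 124]
t=12: [151, 159, 154, 166, 154, 161, 167, 164, 164, 153, 158, 166, 164, 165, 150, 162, 164]
t=13: [137, 127, 135, 119, 133, 124, 118, 121, 121, 136, 129, 119, 120, 121, 139, 123, 120]

Answer: s_2(13) = 135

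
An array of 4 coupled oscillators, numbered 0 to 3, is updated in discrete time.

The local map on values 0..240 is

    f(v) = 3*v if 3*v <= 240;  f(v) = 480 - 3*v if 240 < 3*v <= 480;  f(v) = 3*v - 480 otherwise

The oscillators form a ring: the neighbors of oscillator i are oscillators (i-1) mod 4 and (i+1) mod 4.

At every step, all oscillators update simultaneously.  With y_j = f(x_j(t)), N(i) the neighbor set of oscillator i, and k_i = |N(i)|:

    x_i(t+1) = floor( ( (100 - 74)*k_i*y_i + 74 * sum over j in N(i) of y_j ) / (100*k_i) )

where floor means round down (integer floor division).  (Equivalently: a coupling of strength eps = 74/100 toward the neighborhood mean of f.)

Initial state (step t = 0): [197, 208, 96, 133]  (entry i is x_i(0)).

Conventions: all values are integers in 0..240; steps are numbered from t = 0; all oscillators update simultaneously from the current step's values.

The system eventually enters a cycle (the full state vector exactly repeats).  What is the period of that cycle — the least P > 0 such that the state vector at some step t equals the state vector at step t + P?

Answer: 4
Key observation: The state at step 22, [18, 18, 18, 18], reappears at step 26 — and no state repeats earlier — so the cycle the system enters has period 4.

Derivation:
t=0: [197, 208, 96, 133]
t=1: [112, 149, 133, 133]
t=2: [79, 91, 63, 104]
t=3: [200, 211, 187, 201]
t=4: [133, 114, 123, 106]
t=5: [132, 106, 139, 113]
t=6: [133, 96, 128, 91]
t=7: [168, 115, 172, 119]
t=8: [101, 57, 104, 54]
t=9: [169, 172, 166, 169]
t=10: [30, 26, 27, 23]
t=11: [77, 83, 75, 81]
t=12: [233, 228, 231, 230]
t=13: [210, 212, 208, 214]
t=14: [156, 149, 155, 150]
t=15: [26, 18, 27, 17]
t=16: [59, 72, 59, 72]
t=17: [205, 187, 205, 187]
t=18: [95, 120, 95, 120]
t=19: [139, 175, 139, 175]
t=20: [49, 58, 49, 58]
t=21: [166, 154, 166, 154]
t=22: [18, 18, 18, 18]
t=23: [54, 54, 54, 54]
t=24: [162, 162, 162, 162]
t=25: [6, 6, 6, 6]
t=26: [18, 18, 18, 18]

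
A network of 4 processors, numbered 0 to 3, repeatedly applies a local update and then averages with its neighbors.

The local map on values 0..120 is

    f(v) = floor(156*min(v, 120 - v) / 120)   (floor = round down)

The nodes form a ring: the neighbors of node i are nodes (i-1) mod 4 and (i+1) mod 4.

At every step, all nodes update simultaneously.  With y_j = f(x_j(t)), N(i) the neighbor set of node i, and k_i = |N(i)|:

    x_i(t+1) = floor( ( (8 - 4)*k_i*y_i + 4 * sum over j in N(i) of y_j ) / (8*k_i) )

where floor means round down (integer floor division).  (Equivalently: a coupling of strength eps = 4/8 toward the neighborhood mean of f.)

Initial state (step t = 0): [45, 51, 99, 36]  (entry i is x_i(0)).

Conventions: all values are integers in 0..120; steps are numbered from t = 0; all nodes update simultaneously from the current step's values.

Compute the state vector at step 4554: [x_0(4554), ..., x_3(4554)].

Simulating step by step:
t=0: [45, 51, 99, 36]
t=1: [57, 54, 41, 44]
t=2: [68, 66, 58, 60]
t=3: [70, 70, 74, 74]
t=4: [63, 63, 60, 60]
t=5: [75, 75, 77, 77]
t=6: [57, 57, 55, 55]
t=7: [73, 73, 71, 71]
t=8: [61, 61, 62, 62]
t=9: [75, 75, 75, 75]
t=10: [58, 58, 58, 58]
t=11: [75, 75, 75, 75]

Answer: [58, 58, 58, 58]
Key observation: The state at step 9, [75, 75, 75, 75], reappears at step 11: the system is in a cycle of period 2 from step 9 on.  Therefore the state at step 4554 equals the state at step 9 + ((4554 - 9) mod 2) = 10, which is [58, 58, 58, 58].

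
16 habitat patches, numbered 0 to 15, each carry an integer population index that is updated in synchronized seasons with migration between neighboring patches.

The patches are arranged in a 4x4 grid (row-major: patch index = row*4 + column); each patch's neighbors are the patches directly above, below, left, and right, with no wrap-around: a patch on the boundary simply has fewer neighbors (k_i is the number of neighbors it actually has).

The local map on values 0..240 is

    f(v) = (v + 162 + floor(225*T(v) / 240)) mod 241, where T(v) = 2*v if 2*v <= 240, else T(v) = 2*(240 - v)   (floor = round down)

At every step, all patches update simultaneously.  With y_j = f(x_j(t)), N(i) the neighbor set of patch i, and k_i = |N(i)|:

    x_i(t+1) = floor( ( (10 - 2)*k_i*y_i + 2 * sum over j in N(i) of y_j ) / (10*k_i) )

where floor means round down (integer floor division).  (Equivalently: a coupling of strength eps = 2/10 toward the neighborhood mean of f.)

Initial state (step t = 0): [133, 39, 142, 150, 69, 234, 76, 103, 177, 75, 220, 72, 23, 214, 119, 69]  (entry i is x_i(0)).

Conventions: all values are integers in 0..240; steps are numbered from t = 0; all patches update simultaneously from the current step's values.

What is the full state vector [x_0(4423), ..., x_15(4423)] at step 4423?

Simulating step by step:
t=0: [133, 39, 142, 150, 69, 234, 76, 103, 177, 75, 220, 72, 23, 214, 119, 69]
t=1: [25, 38, 31, 213, 121, 154, 139, 207, 205, 145, 163, 136, 222, 172, 49, 110]
t=2: [191, 55, 22, 167, 63, 192, 39, 164, 166, 46, 186, 52, 181, 192, 94, 196]
t=3: [180, 105, 202, 224, 123, 175, 69, 203, 204, 84, 183, 98, 212, 192, 193, 185]
t=4: [194, 219, 189, 178, 59, 199, 135, 187, 178, 170, 202, 202, 187, 199, 203, 207]
t=5: [187, 183, 191, 213, 112, 181, 48, 193, 206, 217, 186, 194, 206, 198, 193, 189]
t=6: [186, 209, 192, 187, 42, 192, 88, 191, 176, 185, 198, 201, 190, 195, 202, 204]
t=7: [189, 191, 200, 206, 74, 193, 179, 200, 203, 208, 196, 195, 204, 200, 194, 192]
t=8: [197, 202, 197, 191, 146, 198, 210, 197, 188, 190, 199, 199, 192, 195, 200, 202]
t=9: [178, 194, 197, 202, 41, 186, 189, 197, 192, 203, 195, 196, 203, 200, 196, 194]
t=10: [195, 202, 198, 194, 72, 198, 204, 198, 190, 194, 199, 199, 194, 195, 199, 200]
t=11: [192, 194, 196, 200, 142, 193, 192, 196, 198, 200, 196, 196, 201, 199, 196, 196]
t=12: [183, 201, 199, 196, 44, 191, 202, 199, 184, 196, 199, 199, 195, 196, 198, 199]
t=13: [192, 196, 196, 198, 79, 194, 194, 196, 197, 199, 196, 196, 200, 198, 197, 196]
t=14: [197, 199, 199, 197, 158, 198, 200, 199, 194, 196, 198, 199, 196, 196, 198, 198]
t=15: [201, 196, 196, 197, 225, 198, 196, 196, 202, 198, 197, 196, 199, 198, 197, 196]
t=16: [193, 198, 198, 198, 178, 196, 198, 198, 193, 196, 198, 198, 195, 197, 198, 198]
t=17: [202, 197, 197, 197, 212, 199, 197, 197, 202, 199, 197, 197, 200, 198, 197, 197]
t=18: [193, 197, 198, 198, 186, 195, 197, 198, 193, 196, 197, 198, 195, 196, 197, 198]
t=19: [202, 198, 197, 197, 206, 200, 198, 197, 202, 199, 198, 197, 200, 199, 198, 197]
t=20: [193, 196, 197, 198, 190, 195, 197, 197, 194, 195, 197, 197, 195, 196, 197, 197]
t=21: [201, 199, 198, 197, 203, 200, 198, 197, 201, 199, 198, 198, 200, 199, 198, 198]
t=22: [194, 196, 197, 197, 193, 195, 197, 197, 195, 196, 196, 197, 195, 196, 196, 197]
t=23: [200, 199, 198, 198, 201, 199, 198, 198, 200, 199, 198, 198, 199, 199, 198, 198]
t=24: [195, 196, 196, 197, 195, 196, 196, 197, 195, 196, 196, 197, 196, 196, 196, 197]
t=25: [199, 199, 198, 198, 199, 199, 198, 198, 199, 199, 198, 198, 199, 199, 198, 198]
t=26: [196, 196, 196, 197, 196, 196, 196, 197, 196, 196, 196, 197, 196, 196, 196, 197]
t=27: [199, 199, 198, 198, 199, 199, 198, 198, 199, 199, 198, 198, 199, 199, 198, 198]

Answer: [199, 199, 198, 198, 199, 199, 198, 198, 199, 199, 198, 198, 199, 199, 198, 198]
Key observation: The state at step 25, [199, 199, 198, 198, 199, 199, 198, 198, 199, 199, 198, 198, 199, 199, 198, 198], reappears at step 27: the system is in a cycle of period 2 from step 25 on.  Therefore the state at step 4423 equals the state at step 25 + ((4423 - 25) mod 2) = 25, which is [199, 199, 198, 198, 199, 199, 198, 198, 199, 199, 198, 198, 199, 199, 198, 198].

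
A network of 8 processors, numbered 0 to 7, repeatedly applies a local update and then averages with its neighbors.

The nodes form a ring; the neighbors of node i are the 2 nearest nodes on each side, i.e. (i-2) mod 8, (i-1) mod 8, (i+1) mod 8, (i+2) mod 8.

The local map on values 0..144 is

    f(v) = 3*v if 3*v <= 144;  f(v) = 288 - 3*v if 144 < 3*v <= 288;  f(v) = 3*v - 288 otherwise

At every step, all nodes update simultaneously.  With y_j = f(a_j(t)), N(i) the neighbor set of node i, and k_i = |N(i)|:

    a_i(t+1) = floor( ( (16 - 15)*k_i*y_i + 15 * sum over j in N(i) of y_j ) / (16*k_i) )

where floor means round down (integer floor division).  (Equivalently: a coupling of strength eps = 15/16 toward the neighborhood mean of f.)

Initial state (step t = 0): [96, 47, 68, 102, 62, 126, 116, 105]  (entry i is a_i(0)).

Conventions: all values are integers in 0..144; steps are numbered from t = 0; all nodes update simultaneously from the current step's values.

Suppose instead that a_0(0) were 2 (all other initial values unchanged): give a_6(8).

Simulating step by step:
t=0: [2, 47, 68, 102, 62, 126, 116, 105]
t=1: [73, 40, 67, 98, 65, 54, 56, 71]
t=2: [98, 63, 72, 100, 85, 76, 92, 106]
t=3: [50, 34, 39, 62, 38, 24, 30, 43]
t=4: [111, 120, 114, 101, 96, 106, 111, 102]
t=5: [47, 35, 34, 37, 33, 20, 24, 46]
t=6: [106, 121, 113, 92, 87, 102, 107, 97]
t=7: [39, 27, 36, 40, 28, 18, 20, 36]
t=8: [90, 111, 100, 84, 85, 90, 88, 79]

Answer: a_6(8) = 88
Key observation: This trace re-runs the system from the modified initial state.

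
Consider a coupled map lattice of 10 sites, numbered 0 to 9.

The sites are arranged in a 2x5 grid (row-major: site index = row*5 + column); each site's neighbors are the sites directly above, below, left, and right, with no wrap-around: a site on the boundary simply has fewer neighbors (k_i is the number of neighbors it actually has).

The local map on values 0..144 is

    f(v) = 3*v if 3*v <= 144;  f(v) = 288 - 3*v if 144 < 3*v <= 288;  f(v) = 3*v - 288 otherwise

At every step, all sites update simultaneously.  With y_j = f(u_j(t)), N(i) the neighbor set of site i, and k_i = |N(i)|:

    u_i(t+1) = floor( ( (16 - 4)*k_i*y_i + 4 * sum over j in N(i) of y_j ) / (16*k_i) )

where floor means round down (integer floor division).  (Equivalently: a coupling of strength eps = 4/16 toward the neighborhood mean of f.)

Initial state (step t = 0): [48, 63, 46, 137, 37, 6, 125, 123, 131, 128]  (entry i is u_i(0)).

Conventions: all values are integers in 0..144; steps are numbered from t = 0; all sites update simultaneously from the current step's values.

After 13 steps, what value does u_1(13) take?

Simulating step by step:
t=0: [48, 63, 46, 137, 37, 6, 125, 123, 131, 128]
t=1: [122, 105, 128, 121, 110, 42, 81, 88, 103, 99]
t=2: [77, 38, 82, 69, 42, 109, 48, 31, 24, 14]
t=3: [61, 105, 55, 80, 109, 54, 128, 91, 72, 56]
t=4: [97, 47, 99, 55, 50, 119, 86, 35, 69, 103]
t=5: [28, 109, 37, 111, 121, 55, 48, 88, 81, 43]
t=6: [83, 57, 92, 53, 78, 120, 123, 43, 50, 111]
t=7: [52, 98, 40, 113, 62, 69, 87, 116, 128, 57]
t=8: [109, 27, 99, 64, 97, 80, 32, 65, 91, 112]
t=9: [45, 72, 29, 74, 20, 52, 90, 79, 31, 38]
t=10: [126, 74, 81, 69, 67, 118, 34, 54, 89, 104]
t=11: [84, 69, 56, 73, 78, 73, 98, 108, 35, 31]
t=12: [45, 74, 105, 75, 60, 57, 20, 46, 95, 89]
t=13: [124, 68, 42, 58, 91, 112, 71, 111, 20, 29]

Answer: u_1(13) = 68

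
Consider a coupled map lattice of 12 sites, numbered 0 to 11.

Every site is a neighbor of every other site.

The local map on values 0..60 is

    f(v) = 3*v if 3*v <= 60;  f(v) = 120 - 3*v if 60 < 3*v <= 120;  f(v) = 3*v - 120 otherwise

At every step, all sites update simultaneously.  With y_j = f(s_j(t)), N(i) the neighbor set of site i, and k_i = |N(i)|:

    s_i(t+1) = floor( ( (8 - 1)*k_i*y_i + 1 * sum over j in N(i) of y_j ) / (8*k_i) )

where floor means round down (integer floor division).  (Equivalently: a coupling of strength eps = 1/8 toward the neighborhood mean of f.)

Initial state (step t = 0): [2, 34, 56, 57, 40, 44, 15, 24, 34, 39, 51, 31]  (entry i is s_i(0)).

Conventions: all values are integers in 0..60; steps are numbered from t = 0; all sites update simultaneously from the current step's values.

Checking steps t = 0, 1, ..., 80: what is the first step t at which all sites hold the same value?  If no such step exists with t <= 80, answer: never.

Simulating step by step:
t=0: [2, 34, 56, 57, 40, 44, 15, 24, 34, 39, 51, 31]  (not all equal)
t=1: [8, 19, 44, 47, 3, 13, 42, 44, 19, 6, 32, 26]  (not all equal)
t=2: [24, 52, 14, 21, 11, 37, 8, 14, 52, 19, 24, 39]  (not all equal)
t=3: [46, 36, 41, 54, 33, 12, 25, 41, 36, 54, 46, 7]  (not all equal)
t=4: [18, 13, 5, 39, 21, 34, 41, 5, 13, 39, 18, 21]  (not all equal)
t=5: [50, 37, 17, 6, 53, 19, 6, 17, 37, 6, 50, 53]  (not all equal)
t=6: [30, 11, 48, 19, 37, 53, 19, 48, 11, 19, 30, 37]  (not all equal)
t=7: [30, 33, 25, 53, 12, 38, 53, 25, 33, 53, 30, 12]  (not all equal)
t=8: [30, 22, 43, 38, 35, 9, 38, 43, 22, 38, 30, 35]  (not all equal)
t=9: [28, 49, 10, 8, 15, 26, 8, 10, 49, 8, 28, 15]  (not all equal)
t=10: [35, 27, 30, 25, 43, 40, 25, 30, 27, 25, 35, 43]  (not all equal)
t=11: [16, 37, 29, 42, 11, 3, 42, 29, 37, 42, 16, 11]  (not all equal)
t=12: [44, 10, 31, 8, 31, 10, 8, 31, 10, 8, 44, 31]  (not all equal)
t=13: [13, 29, 26, 24, 26, 29, 24, 26, 29, 24, 13, 26]  (not all equal)
t=14: [39, 34, 41, 47, 41, 34, 47, 41, 34, 47, 39, 41]  (not all equal)
t=15: [4, 17, 4, 19, 4, 17, 19, 4, 17, 19, 4, 4]  (not all equal)
t=16: [14, 48, 14, 53, 14, 48, 53, 14, 48, 53, 14, 14]  (not all equal)
t=17: [41, 25, 41, 38, 41, 25, 38, 41, 25, 38, 41, 41]  (not all equal)
t=18: [4, 40, 4, 7, 4, 40, 7, 4, 40, 7, 4, 4]  (not all equal)
t=19: [11, 1, 11, 19, 11, 1, 19, 11, 1, 19, 11, 11]  (not all equal)
t=20: [32, 6, 32, 53, 32, 6, 53, 32, 6, 53, 32, 32]  (not all equal)
t=21: [24, 19, 24, 37, 24, 19, 37, 24, 19, 37, 24, 24]  (not all equal)
t=22: [46, 54, 46, 13, 46, 54, 13, 46, 54, 13, 46, 46]  (not all equal)
t=23: [19, 40, 19, 37, 19, 40, 37, 19, 40, 37, 19, 19]  (not all equal)
t=24: [53, 4, 53, 11, 53, 4, 11, 53, 4, 11, 53, 53]  (not all equal)
t=25: [37, 14, 37, 32, 37, 14, 32, 37, 14, 32, 37, 37]  (not all equal)
t=26: [10, 39, 10, 23, 10, 39, 23, 10, 39, 23, 10, 10]  (not all equal)
t=27: [29, 6, 29, 47, 29, 6, 47, 29, 6, 47, 29, 29]  (not all equal)
t=28: [32, 19, 32, 21, 32, 19, 21, 32, 19, 21, 32, 32]  (not all equal)
t=29: [26, 54, 26, 54, 26, 54, 54, 26, 54, 54, 26, 26]  (not all equal)
t=30: [42, 42, 42, 42, 42, 42, 42, 42, 42, 42, 42, 42]  (all equal)

Answer: 30
Key observation: Synchronization is absorbing here: once all sites are equal they stay equal, and step 30 is the first all-equal step.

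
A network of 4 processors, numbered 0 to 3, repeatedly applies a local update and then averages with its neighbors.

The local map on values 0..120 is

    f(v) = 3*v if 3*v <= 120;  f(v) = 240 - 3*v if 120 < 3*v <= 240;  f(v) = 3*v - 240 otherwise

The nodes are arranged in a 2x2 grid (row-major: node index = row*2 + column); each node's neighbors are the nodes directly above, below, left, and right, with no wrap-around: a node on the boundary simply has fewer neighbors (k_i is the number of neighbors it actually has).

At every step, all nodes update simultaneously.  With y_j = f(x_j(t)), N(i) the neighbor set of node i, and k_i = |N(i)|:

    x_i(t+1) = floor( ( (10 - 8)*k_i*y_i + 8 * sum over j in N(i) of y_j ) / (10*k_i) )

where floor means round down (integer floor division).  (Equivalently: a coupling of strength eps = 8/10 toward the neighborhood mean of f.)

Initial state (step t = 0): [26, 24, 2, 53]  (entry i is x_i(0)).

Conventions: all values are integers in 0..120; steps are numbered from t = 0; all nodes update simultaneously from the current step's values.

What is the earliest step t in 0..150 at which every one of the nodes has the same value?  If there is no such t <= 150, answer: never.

Simulating step by step:
t=0: [26, 24, 2, 53]  (not all equal)
t=1: [46, 78, 64, 47]  (not all equal)
t=2: [42, 81, 90, 41]  (not all equal)
t=3: [36, 93, 98, 36]  (not all equal)
t=4: [58, 94, 97, 58]  (not all equal)
t=5: [50, 61, 63, 50]  (not all equal)
t=6: [61, 83, 82, 61]  (not all equal)
t=7: [17, 47, 46, 17]  (not all equal)
t=8: [90, 60, 61, 90]  (not all equal)
t=9: [52, 36, 35, 52]  (not all equal)
t=10: [102, 88, 88, 102]  (not all equal)
t=11: [32, 57, 57, 32]  (not all equal)
t=12: [74, 90, 90, 74]  (not all equal)
t=13: [27, 20, 20, 27]  (not all equal)
t=14: [64, 76, 76, 64]  (not all equal)
t=15: [19, 40, 40, 19]  (not all equal)
t=16: [107, 69, 69, 107]  (not all equal)
t=17: [42, 71, 71, 42]  (not all equal)
t=18: [44, 96, 96, 44]  (not all equal)
t=19: [60, 96, 96, 60]  (not all equal)
t=20: [50, 57, 57, 50]  (not all equal)
t=21: [73, 85, 85, 73]  (not all equal)
t=22: [16, 19, 19, 16]  (not all equal)
t=23: [55, 49, 49, 55]  (not all equal)
t=24: [89, 78, 78, 89]  (not all equal)
t=25: [10, 22, 22, 10]  (not all equal)
t=26: [58, 37, 37, 58]  (not all equal)
t=27: [102, 75, 75, 102]  (not all equal)
t=28: [25, 55, 55, 25]  (not all equal)
t=29: [75, 75, 75, 75]  (all equal)

Answer: 29
Key observation: Synchronization is absorbing here: once all nodes are equal they stay equal, and step 29 is the first all-equal step.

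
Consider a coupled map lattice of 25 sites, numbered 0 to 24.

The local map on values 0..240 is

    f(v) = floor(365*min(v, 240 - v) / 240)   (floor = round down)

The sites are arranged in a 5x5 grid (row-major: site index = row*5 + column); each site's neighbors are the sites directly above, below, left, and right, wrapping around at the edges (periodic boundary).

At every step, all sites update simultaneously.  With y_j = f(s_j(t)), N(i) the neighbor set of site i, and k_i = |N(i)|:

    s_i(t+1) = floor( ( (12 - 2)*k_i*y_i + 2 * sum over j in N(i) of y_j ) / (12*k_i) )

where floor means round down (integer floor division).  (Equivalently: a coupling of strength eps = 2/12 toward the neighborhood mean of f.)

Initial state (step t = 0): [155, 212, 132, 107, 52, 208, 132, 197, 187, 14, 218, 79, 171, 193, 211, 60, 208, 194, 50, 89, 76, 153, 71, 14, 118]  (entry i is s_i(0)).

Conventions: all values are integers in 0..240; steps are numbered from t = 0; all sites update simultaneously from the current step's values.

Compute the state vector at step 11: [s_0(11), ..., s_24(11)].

Simulating step by step:
t=0: [155, 212, 132, 107, 52, 208, 132, 197, 187, 14, 218, 79, 171, 193, 211, 60, 208, 194, 50, 89, 76, 153, 71, 14, 118]
t=1: [119, 59, 152, 149, 86, 54, 148, 75, 79, 27, 40, 114, 100, 71, 47, 89, 57, 71, 75, 128, 117, 123, 105, 39, 163]
t=2: [169, 100, 131, 133, 128, 85, 134, 117, 116, 50, 69, 162, 147, 108, 74, 133, 96, 110, 113, 159, 172, 168, 152, 71, 119]
t=3: [112, 149, 163, 160, 163, 126, 158, 174, 170, 87, 108, 121, 143, 161, 112, 154, 144, 163, 165, 128, 109, 113, 133, 116, 170]
t=4: [166, 139, 119, 122, 119, 168, 127, 103, 108, 133, 163, 174, 144, 122, 166, 135, 146, 121, 119, 163, 161, 167, 159, 167, 114]
t=5: [116, 151, 175, 175, 176, 114, 164, 157, 164, 158, 117, 107, 147, 174, 117, 153, 141, 174, 174, 123, 123, 114, 126, 119, 166]
t=6: [170, 135, 103, 102, 102, 168, 120, 124, 114, 126, 174, 159, 137, 105, 171, 138, 148, 106, 106, 169, 172, 170, 167, 170, 119]
t=7: [110, 155, 155, 153, 154, 114, 175, 174, 171, 166, 103, 126, 155, 157, 109, 147, 138, 157, 156, 114, 108, 109, 114, 113, 169]
t=8: [164, 130, 129, 132, 129, 166, 105, 102, 106, 117, 157, 166, 129, 126, 161, 144, 154, 129, 130, 166, 160, 163, 168, 164, 115]
t=9: [119, 162, 164, 162, 166, 117, 155, 156, 162, 170, 125, 117, 165, 169, 124, 142, 130, 163, 162, 118, 123, 119, 114, 121, 166]
t=10: [174, 123, 118, 120, 114, 172, 132, 125, 117, 112, 173, 171, 117, 111, 170, 153, 165, 121, 122, 172, 173, 176, 168, 171, 120]
t=11: [106, 170, 175, 178, 170, 108, 159, 174, 176, 164, 102, 109, 173, 166, 110, 127, 116, 174, 172, 110, 105, 101, 114, 113, 171]

Answer: [106, 170, 175, 178, 170, 108, 159, 174, 176, 164, 102, 109, 173, 166, 110, 127, 116, 174, 172, 110, 105, 101, 114, 113, 171]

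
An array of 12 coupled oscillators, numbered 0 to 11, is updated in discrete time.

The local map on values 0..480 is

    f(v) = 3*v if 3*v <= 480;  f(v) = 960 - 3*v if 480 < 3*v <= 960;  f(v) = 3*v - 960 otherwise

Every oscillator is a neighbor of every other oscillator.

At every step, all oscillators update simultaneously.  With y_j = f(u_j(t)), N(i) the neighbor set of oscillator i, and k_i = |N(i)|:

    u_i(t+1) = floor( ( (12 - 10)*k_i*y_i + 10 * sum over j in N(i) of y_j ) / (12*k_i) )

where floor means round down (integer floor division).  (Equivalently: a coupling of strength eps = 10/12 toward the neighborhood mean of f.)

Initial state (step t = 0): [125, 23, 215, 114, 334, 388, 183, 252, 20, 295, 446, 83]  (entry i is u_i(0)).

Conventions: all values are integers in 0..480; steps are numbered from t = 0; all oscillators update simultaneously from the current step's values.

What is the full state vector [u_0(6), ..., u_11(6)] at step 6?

Answer: [333, 333, 333, 333, 333, 333, 333, 333, 333, 333, 333, 333]

Derivation:
t=0: [125, 23, 215, 114, 334, 388, 183, 252, 20, 295, 446, 83]
t=1: [240, 212, 235, 237, 210, 224, 243, 224, 211, 213, 240, 229]
t=2: [276, 284, 278, 277, 285, 281, 276, 281, 284, 284, 276, 279]
t=3: [120, 118, 120, 120, 118, 119, 120, 119, 118, 118, 120, 120]
t=4: [357, 357, 357, 357, 357, 357, 357, 357, 357, 357, 357, 357]
t=5: [111, 111, 111, 111, 111, 111, 111, 111, 111, 111, 111, 111]
t=6: [333, 333, 333, 333, 333, 333, 333, 333, 333, 333, 333, 333]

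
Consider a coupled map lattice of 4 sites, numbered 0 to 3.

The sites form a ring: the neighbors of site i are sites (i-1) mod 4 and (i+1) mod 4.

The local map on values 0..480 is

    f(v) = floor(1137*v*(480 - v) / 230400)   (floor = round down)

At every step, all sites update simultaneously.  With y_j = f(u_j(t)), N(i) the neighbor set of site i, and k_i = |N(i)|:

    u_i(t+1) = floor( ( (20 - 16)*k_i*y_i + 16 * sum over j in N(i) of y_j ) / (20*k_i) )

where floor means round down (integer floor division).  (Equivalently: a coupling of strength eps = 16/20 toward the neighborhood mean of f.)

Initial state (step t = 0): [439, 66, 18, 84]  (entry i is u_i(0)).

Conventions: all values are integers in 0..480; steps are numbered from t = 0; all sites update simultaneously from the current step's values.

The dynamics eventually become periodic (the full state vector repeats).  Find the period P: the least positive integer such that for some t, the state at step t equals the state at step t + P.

Answer: 1
Key observation: The state at step 6, [277, 277, 277, 277], reappears at step 7 — and no state repeats earlier — so the cycle the system enters has period 1.

Derivation:
t=0: [439, 66, 18, 84]
t=1: [136, 78, 127, 84]
t=2: [173, 211, 171, 213]
t=3: [276, 264, 276, 264]
t=4: [280, 277, 280, 277]
t=5: [276, 276, 276, 276]
t=6: [277, 277, 277, 277]
t=7: [277, 277, 277, 277]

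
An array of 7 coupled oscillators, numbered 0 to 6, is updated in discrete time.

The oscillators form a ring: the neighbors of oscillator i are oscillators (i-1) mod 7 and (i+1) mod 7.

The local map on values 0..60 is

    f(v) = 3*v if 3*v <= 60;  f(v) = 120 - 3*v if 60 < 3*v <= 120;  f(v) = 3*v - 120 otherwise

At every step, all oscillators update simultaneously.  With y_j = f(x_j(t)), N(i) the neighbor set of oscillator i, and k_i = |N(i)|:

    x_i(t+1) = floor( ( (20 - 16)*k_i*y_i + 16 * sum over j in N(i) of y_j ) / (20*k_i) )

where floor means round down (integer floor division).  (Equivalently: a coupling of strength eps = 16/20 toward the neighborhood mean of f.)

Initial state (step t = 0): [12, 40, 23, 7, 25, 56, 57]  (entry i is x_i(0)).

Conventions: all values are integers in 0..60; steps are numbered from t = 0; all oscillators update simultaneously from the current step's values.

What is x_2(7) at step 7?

Simulating step by step:
t=0: [12, 40, 23, 7, 25, 56, 57]
t=1: [27, 34, 18, 42, 36, 48, 43]
t=2: [18, 40, 20, 27, 14, 13, 27]
t=3: [26, 45, 27, 48, 39, 40, 45]
t=4: [20, 35, 23, 21, 10, 7, 19]
t=5: [40, 47, 39, 43, 37, 39, 43]
t=6: [12, 5, 12, 6, 6, 7, 3]
t=7: [16, 31, 20, 25, 19, 15, 24]

Answer: x_2(7) = 20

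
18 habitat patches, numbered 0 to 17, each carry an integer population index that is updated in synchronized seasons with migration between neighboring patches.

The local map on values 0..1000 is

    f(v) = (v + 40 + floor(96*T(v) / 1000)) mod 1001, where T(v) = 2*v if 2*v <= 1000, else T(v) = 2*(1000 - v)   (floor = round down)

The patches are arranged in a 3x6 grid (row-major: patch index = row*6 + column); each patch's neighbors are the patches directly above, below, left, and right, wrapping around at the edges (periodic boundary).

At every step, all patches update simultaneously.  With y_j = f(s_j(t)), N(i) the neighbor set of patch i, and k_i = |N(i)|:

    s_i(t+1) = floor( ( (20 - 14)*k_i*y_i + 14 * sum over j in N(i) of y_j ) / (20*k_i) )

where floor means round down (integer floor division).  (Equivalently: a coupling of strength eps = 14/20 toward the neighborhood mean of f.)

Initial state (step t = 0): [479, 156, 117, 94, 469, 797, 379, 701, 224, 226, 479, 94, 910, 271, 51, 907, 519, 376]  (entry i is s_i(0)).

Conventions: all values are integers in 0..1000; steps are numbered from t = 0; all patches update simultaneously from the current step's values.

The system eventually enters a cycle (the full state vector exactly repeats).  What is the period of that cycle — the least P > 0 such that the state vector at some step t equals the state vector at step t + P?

Simulating step by step:
t=0: [479, 156, 117, 94, 469, 797, 379, 701, 224, 226, 479, 94, 910, 271, 51, 907, 519, 376]
t=1: [630, 408, 190, 404, 580, 586, 589, 481, 334, 448, 482, 476, 631, 474, 347, 501, 660, 609]
t=2: [691, 547, 418, 537, 665, 696, 684, 582, 464, 558, 647, 663, 708, 589, 476, 595, 697, 710]
t=3: [771, 680, 605, 672, 757, 786, 771, 693, 620, 681, 753, 779, 781, 699, 628, 694, 770, 794]
t=4: [845, 787, 745, 781, 836, 860, 845, 790, 750, 783, 836, 859, 849, 794, 753, 788, 842, 864]
t=5: [908, 870, 846, 866, 903, 921, 908, 872, 847, 867, 903, 921, 910, 873, 849, 869, 905, 923]
t=6: [961, 936, 921, 934, 958, 971, 962, 937, 922, 934, 958, 971, 962, 938, 922, 935, 959, 972]
t=7: [180, 814, 979, 812, 178, 12, 180, 814, 980, 812, 178, 12, 180, 814, 980, 812, 178, 12]
t=8: [330, 626, 325, 625, 328, 123, 330, 626, 325, 625, 328, 123, 330, 626, 325, 625, 328, 123]
t=9: [442, 629, 535, 629, 441, 271, 442, 629, 535, 629, 441, 271, 442, 629, 535, 629, 441, 271]
t=10: [560, 696, 690, 696, 560, 433, 560, 696, 690, 696, 560, 433, 560, 696, 690, 696, 560, 433]
t=11: [680, 773, 790, 773, 680, 600, 680, 773, 790, 773, 680, 600, 680, 773, 790, 773, 680, 600]
t=12: [782, 845, 865, 845, 782, 738, 782, 845, 865, 845, 782, 738, 782, 845, 865, 845, 782, 738]
t=13: [865, 907, 924, 907, 865, 840, 865, 907, 924, 907, 865, 840, 865, 907, 924, 907, 865, 840]
t=14: [932, 960, 973, 960, 932, 917, 932, 960, 973, 960, 932, 917, 932, 960, 973, 960, 932, 917]
t=15: [811, 179, 13, 179, 811, 976, 811, 179, 13, 179, 811, 976, 811, 179, 13, 179, 811, 976]
t=16: [624, 329, 124, 329, 624, 322, 624, 329, 124, 329, 624, 322, 624, 329, 124, 329, 624, 322]
t=17: [628, 442, 272, 442, 628, 532, 628, 442, 272, 442, 628, 532, 628, 442, 272, 442, 628, 532]
t=18: [695, 560, 434, 560, 695, 688, 695, 560, 434, 560, 695, 688, 695, 560, 434, 560, 695, 688]
t=19: [772, 680, 601, 680, 772, 789, 772, 680, 601, 680, 772, 789, 772, 680, 601, 680, 772, 789]
t=20: [844, 782, 739, 782, 844, 864, 844, 782, 739, 782, 844, 864, 844, 782, 739, 782, 844, 864]
t=21: [907, 865, 840, 865, 907, 924, 907, 865, 840, 865, 907, 924, 907, 865, 840, 865, 907, 924]
t=22: [960, 932, 917, 932, 960, 973, 960, 932, 917, 932, 960, 973, 960, 932, 917, 932, 960, 973]
t=23: [179, 811, 976, 811, 179, 13, 179, 811, 976, 811, 179, 13, 179, 811, 976, 811, 179, 13]
t=24: [329, 624, 322, 624, 329, 124, 329, 624, 322, 624, 329, 124, 329, 624, 322, 624, 329, 124]
t=25: [442, 628, 532, 628, 442, 272, 442, 628, 532, 628, 442, 272, 442, 628, 532, 628, 442, 272]
t=26: [560, 695, 688, 695, 560, 434, 560, 695, 688, 695, 560, 434, 560, 695, 688, 695, 560, 434]
t=27: [680, 772, 789, 772, 680, 601, 680, 772, 789, 772, 680, 601, 680, 772, 789, 772, 680, 601]
t=28: [782, 844, 864, 844, 782, 739, 782, 844, 864, 844, 782, 739, 782, 844, 864, 844, 782, 739]
t=29: [865, 907, 924, 907, 865, 840, 865, 907, 924, 907, 865, 840, 865, 907, 924, 907, 865, 840]

Answer: 16
Key observation: The state at step 13, [865, 907, 924, 907, 865, 840, 865, 907, 924, 907, 865, 840, 865, 907, 924, 907, 865, 840], reappears at step 29 — and no state repeats earlier — so the cycle the system enters has period 16.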